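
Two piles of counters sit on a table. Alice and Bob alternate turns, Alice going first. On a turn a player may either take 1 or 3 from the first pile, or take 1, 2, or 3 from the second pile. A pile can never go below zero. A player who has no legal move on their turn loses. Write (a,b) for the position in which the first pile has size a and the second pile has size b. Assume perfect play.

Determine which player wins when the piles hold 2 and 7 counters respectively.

Use the standard recursion: the mover loses at a terminal position; elsewhere, the mover wins exactly when some move hands the opponent an L position.
No move ever increases a pile, so every position that can arise here has a ≤ 2 and b ≤ 7; it is enough to label the cells with 0 ≤ a ≤ 2 and 0 ≤ b ≤ 7.
Every move lowers a or b (never raises either), so fill the grid row by row in increasing a, and left to right within a row: each cell's successors are then already labelled.
      b=0  b=1  b=2  b=3  b=4  b=5  b=6  b=7
a=0:    L    W    W    W    L    W    W    W
a=1:    W    L    W    W    W    L    W    W
a=2:    L    W    W    W    L    W    W    W
Cells with no legal move (terminal, hence L): (0,0).
The remaining L cells, each justified by listing all of its moves:
(0,4): →(0,3)(W), (0,2)(W), (0,1)(W) — all W, so L
(1,1): →(0,1)(W), (1,0)(W) — all W, so L
(1,5): →(0,5)(W), (1,4)(W), (1,3)(W), (1,2)(W) — all W, so L
(2,0): →(1,0)(W) only, which is W, so L
(2,4): →(1,4)(W), (2,3)(W), (2,2)(W), (2,1)(W) — all W, so L
Every other cell has at least one move into one of the L cells above, so it is W.
The starting position (2,7) is W: Alice should move to (2,4), handing over an L position.

Alice wins.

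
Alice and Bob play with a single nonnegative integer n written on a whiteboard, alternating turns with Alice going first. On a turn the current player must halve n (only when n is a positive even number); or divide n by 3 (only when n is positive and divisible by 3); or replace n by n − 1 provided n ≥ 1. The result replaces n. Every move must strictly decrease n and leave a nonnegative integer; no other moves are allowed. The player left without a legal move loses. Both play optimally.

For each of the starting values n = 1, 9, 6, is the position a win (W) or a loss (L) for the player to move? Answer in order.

1: W, 9: L, 6: W

Label each position W (a win for the player to move) or L (a loss). A position with no legal move is L; any other position is W exactly when some move reaches an L, and L when every move reaches a W.
n=0: no move → L
n=1: reaches L-position 0 → W
n=2: only reaches 1(W), which is W → L
n=3: reaches L-position 2 → W
n=4: reaches L-position 2 → W
n=5: only reaches 4(W), which is W → L
n=6: reaches L-position 2 → W
n=7: only reaches 6(W), which is W → L
n=8: reaches L-position 7 → W
n=9: only reaches 3(W), 8(W), all W → L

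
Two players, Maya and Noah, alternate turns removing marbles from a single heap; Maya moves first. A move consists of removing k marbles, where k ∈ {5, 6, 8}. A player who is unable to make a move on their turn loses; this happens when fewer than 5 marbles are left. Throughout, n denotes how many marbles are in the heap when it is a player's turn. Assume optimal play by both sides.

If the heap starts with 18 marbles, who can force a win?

Use the standard recursion: the mover loses at a terminal position; elsewhere, the mover wins exactly when some move hands the opponent an L position.
n=0: no move → L
n=1: no move → L
n=2: no move → L
n=3: no move → L
n=4: no move → L
n=5: can move to 0, which is L ⇒ W
n=6: can move to 1, which is L ⇒ W
n=7: can move to 2, which is L ⇒ W
n=8: can move to 3, which is L ⇒ W
n=9: can move to 4, which is L ⇒ W
n=10: can move to 4, which is L ⇒ W
n=11: can move to 3, which is L ⇒ W
n=12: can move to 4, which is L ⇒ W
n=13: moves to 8(W), 7(W), 5(W); every one is W ⇒ L
n=14: moves to 9(W), 8(W), 6(W); every one is W ⇒ L
n=15: moves to 10(W), 9(W), 7(W); every one is W ⇒ L
n=16: moves to 11(W), 10(W), 8(W); every one is W ⇒ L
n=17: moves to 12(W), 11(W), 9(W); every one is W ⇒ L
n=18: can move to 13, which is L ⇒ W
From 18 Maya can remove 5, leaving 13, reaching an L position.

Maya wins.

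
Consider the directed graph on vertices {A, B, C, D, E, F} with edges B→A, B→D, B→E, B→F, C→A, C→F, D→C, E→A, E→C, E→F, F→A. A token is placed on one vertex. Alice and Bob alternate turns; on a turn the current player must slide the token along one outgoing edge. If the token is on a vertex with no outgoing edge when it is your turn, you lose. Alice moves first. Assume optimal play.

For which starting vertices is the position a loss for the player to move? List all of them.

A, D

Work bottom-up. With no move the player to move loses. Otherwise the position is W if at least one move leads to an L position for the opponent, and L if every move leads to a W.
Every edge goes from a vertex to one that appears earlier in the order A, F, C, E, D, B, so processing vertices in that order labels each vertex after all of its successors.
A: no outgoing edge → L
F: can move to A, which is L ⇒ W
C: can move to A, which is L ⇒ W
E: can move to A, which is L ⇒ W
D: the only move is to C(W), a W ⇒ L
B: can move to D, which is L ⇒ W
The losing starting vertices are exactly the entries labelled L in this table (2 of them).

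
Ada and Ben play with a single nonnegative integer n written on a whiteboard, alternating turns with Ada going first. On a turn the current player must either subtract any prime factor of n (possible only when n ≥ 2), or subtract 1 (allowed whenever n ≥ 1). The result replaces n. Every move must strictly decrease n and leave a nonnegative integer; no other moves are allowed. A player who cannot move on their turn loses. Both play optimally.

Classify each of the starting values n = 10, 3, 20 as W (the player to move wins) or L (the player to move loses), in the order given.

Positions with no move are L. A position that does have a move is losing for the player to move precisely when every available move leads to a winning position for the opponent. Fill in the labels:
n=0: no move → L
n=1: can move to 0, which is L ⇒ W
n=2: can move to 0, which is L ⇒ W
n=3: can move to 0, which is L ⇒ W
n=4: moves to 2(W), 3(W); every one is W ⇒ L
n=5: can move to 0, which is L ⇒ W
n=6: can move to 4, which is L ⇒ W
n=7: can move to 0, which is L ⇒ W
n=8: moves to 6(W), 7(W); every one is W ⇒ L
n=9: can move to 8, which is L ⇒ W
n=10: can move to 8, which is L ⇒ W
n=11: can move to 0, which is L ⇒ W
n=12: moves to 9(W), 10(W), 11(W); every one is W ⇒ L
n=13: can move to 0, which is L ⇒ W
n=14: can move to 12, which is L ⇒ W
n=15: can move to 12, which is L ⇒ W
n=16: moves to 14(W), 15(W); every one is W ⇒ L
n=17: can move to 0, which is L ⇒ W
n=18: can move to 16, which is L ⇒ W
n=19: can move to 0, which is L ⇒ W
n=20: moves to 15(W), 18(W), 19(W); every one is W ⇒ L

10: W, 3: W, 20: L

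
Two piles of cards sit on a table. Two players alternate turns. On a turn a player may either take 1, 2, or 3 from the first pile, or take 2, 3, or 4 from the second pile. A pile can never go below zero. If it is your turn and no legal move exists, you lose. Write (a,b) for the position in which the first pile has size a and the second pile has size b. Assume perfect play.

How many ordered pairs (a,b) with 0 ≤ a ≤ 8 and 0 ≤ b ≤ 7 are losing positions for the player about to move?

20

Classify positions by backward induction: terminal positions (no move available) are L. From any other position, the mover wins iff some move reaches an L.
Every move lowers a or b (never raises either), so fill the grid row by row in increasing a, and left to right within a row: each cell's successors are then already labelled.
      b=0  b=1  b=2  b=3  b=4  b=5  b=6  b=7
a=0:    L    L    W    W    W    W    L    L
a=1:    W    W    L    L    W    W    W    W
a=2:    W    W    W    W    L    L    W    W
a=3:    W    W    W    W    W    W    W    W
a=4:    L    L    W    W    W    W    L    L
a=5:    W    W    L    L    W    W    W    W
a=6:    W    W    W    W    L    L    W    W
a=7:    W    W    W    W    W    W    W    W
a=8:    L    L    W    W    W    W    L    L
Cells with no legal move (terminal, hence L): (0,0), (0,1).
The remaining L cells, each justified by listing all of its moves:
(0,6): →(0,4)(W), (0,3)(W), (0,2)(W) — all W, so L
(0,7): →(0,5)(W), (0,4)(W), (0,3)(W) — all W, so L
(1,2): →(0,2)(W), (1,0)(W) — all W, so L
(1,3): →(0,3)(W), (1,1)(W), (1,0)(W) — all W, so L
(2,4): →(1,4)(W), (0,4)(W), (2,2)(W), (2,1)(W), (2,0)(W) — all W, so L
(2,5): →(1,5)(W), (0,5)(W), (2,3)(W), (2,2)(W), (2,1)(W) — all W, so L
(4,0): →(3,0)(W), (2,0)(W), (1,0)(W) — all W, so L
(4,1): →(3,1)(W), (2,1)(W), (1,1)(W) — all W, so L
(4,6): →(3,6)(W), (2,6)(W), (1,6)(W), (4,4)(W), (4,3)(W), (4,2)(W) — all W, so L
(4,7): →(3,7)(W), (2,7)(W), (1,7)(W), (4,5)(W), (4,4)(W), (4,3)(W) — all W, so L
(5,2): →(4,2)(W), (3,2)(W), (2,2)(W), (5,0)(W) — all W, so L
(5,3): →(4,3)(W), (3,3)(W), (2,3)(W), (5,1)(W), (5,0)(W) — all W, so L
(6,4): →(5,4)(W), (4,4)(W), (3,4)(W), (6,2)(W), (6,1)(W), (6,0)(W) — all W, so L
(6,5): →(5,5)(W), (4,5)(W), (3,5)(W), (6,3)(W), (6,2)(W), (6,1)(W) — all W, so L
(8,0): →(7,0)(W), (6,0)(W), (5,0)(W) — all W, so L
(8,1): →(7,1)(W), (6,1)(W), (5,1)(W) — all W, so L
(8,6): →(7,6)(W), (6,6)(W), (5,6)(W), (8,4)(W), (8,3)(W), (8,2)(W) — all W, so L
(8,7): →(7,7)(W), (6,7)(W), (5,7)(W), (8,5)(W), (8,4)(W), (8,3)(W) — all W, so L
Every other cell has at least one move into one of the L cells above, so it is W.
L cells per row: a=0: 4, a=1: 2, a=2: 2, a=3: 0, a=4: 4, a=5: 2, a=6: 2, a=7: 0, a=8: 4; total 20.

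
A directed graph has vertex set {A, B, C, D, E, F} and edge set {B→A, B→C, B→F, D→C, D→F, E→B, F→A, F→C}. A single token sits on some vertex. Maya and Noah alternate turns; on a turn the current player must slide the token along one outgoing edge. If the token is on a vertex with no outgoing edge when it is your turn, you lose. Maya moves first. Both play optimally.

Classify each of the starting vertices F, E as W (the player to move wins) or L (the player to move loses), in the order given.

Use the standard recursion: the mover loses at a terminal position; elsewhere, the mover wins exactly when some move hands the opponent an L position.
Every edge goes from a vertex to one that appears earlier in the order A, C, F, B, D, E, so processing vertices in that order labels each vertex after all of its successors.
A: no outgoing edge → L
C: no outgoing edge → L
F: →C(L), so W
B: →C(L), so W
D: →C(L), so W
E: →B(W) only, which is W, so L

F: W, E: L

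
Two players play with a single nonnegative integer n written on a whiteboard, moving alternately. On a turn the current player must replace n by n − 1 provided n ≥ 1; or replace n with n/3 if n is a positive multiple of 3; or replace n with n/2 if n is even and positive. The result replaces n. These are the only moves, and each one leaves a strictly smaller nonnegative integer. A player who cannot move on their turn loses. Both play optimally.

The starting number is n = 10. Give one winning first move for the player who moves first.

Move to 5.

Positions with no move are L. A position that does have a move is losing for the player to move precisely when every available move leads to a winning position for the opponent. Fill in the labels:
n=0: no move → L
n=1: →0(L), so W
n=2: →1(W) only, which is W, so L
n=3: →2(L), so W
n=4: →2(L), so W
n=5: →4(W) only, which is W, so L
n=6: →2(L), so W
n=7: →6(W) only, which is W, so L
n=8: →7(L), so W
n=9: →3(W), 8(W) — all W, so L
n=10: →5(L), so W
From 10, the L positions reachable in one move are: 5, 9. Any move reaching one of these is winning.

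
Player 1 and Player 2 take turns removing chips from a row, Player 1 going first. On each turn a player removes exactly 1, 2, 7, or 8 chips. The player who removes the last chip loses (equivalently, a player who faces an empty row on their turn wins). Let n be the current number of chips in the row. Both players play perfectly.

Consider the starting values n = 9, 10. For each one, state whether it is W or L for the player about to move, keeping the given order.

Positions with no move are W. A position that does have a move is losing for the player to move precisely when every available move leads to a winning position for the opponent. Fill in the labels:
n=0: no move; the opponent has just taken the last chip and therefore loses → W
n=1: only reaches 0(W), which is W → L
n=2: reaches L-position 1 → W
n=3: reaches L-position 1 → W
n=4: only reaches 3(W), 2(W), all W → L
n=5: reaches L-position 4 → W
n=6: reaches L-position 4 → W
n=7: only reaches 6(W), 5(W), 0(W), all W → L
n=8: reaches L-position 7 → W
n=9: reaches L-position 7 → W
n=10: only reaches 9(W), 8(W), 3(W), 2(W), all W → L

9: W, 10: L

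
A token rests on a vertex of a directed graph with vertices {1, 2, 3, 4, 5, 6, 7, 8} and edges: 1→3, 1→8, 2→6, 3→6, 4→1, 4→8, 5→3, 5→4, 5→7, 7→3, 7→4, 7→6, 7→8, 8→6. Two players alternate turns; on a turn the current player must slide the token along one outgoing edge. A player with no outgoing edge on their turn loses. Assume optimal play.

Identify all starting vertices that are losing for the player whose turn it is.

1, 5, 6

Label each position W (a win for the player to move) or L (a loss). A position with no legal move is L; any other position is W exactly when some move reaches an L, and L when every move reaches a W.
Every edge goes from a vertex to one that appears earlier in the order 6, 3, 8, 1, 2, 4, 7, 5, so processing vertices in that order labels each vertex after all of its successors.
6: no outgoing edge → L
3: reaches L-position 6 → W
8: reaches L-position 6 → W
1: only reaches 8(W), 3(W), all W → L
2: reaches L-position 6 → W
4: reaches L-position 1 → W
7: reaches L-position 6 → W
5: only reaches 7(W), 4(W), 3(W), all W → L
The losing starting vertices are exactly the entries labelled L in this table (3 of them).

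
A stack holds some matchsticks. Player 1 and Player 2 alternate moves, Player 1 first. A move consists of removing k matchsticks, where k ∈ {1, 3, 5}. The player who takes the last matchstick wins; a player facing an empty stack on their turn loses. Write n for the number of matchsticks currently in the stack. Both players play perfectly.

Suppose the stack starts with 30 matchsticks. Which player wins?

Use the standard recursion: the mover loses at a terminal position; elsewhere, the mover wins exactly when some move hands the opponent an L position.
n=0: no move → L
n=1: reaches L-position 0 → W
n=2: only reaches 1(W), which is W → L
n=3: reaches L-position 2 → W
n=4: only reaches 3(W), 1(W), all W → L
n=5: reaches L-position 4 → W
n=6: only reaches 5(W), 3(W), 1(W), all W → L
n=7: reaches L-position 6 → W
n=8: only reaches 7(W), 5(W), 3(W), all W → L
n=9: reaches L-position 8 → W
n=10: only reaches 9(W), 7(W), 5(W), all W → L
n=11: reaches L-position 10 → W
n=12: only reaches 11(W), 9(W), 7(W), all W → L
n=13: reaches L-position 12 → W
n=14: only reaches 13(W), 11(W), 9(W), all W → L
n=15: reaches L-position 14 → W
n=16: only reaches 15(W), 13(W), 11(W), all W → L
n=17: reaches L-position 16 → W
n=18: only reaches 17(W), 15(W), 13(W), all W → L
n=19: reaches L-position 18 → W
n=20: only reaches 19(W), 17(W), 15(W), all W → L
n=21: reaches L-position 20 → W
n=22: only reaches 21(W), 19(W), 17(W), all W → L
n=23: reaches L-position 22 → W
n=24: only reaches 23(W), 21(W), 19(W), all W → L
n=25: reaches L-position 24 → W
n=26: only reaches 25(W), 23(W), 21(W), all W → L
n=27: reaches L-position 26 → W
n=28: only reaches 27(W), 25(W), 23(W), all W → L
n=29: reaches L-position 28 → W
n=30: only reaches 29(W), 27(W), 25(W), all W → L
Every move from 30 reaches a W position, so the mover loses.

Player 2 wins.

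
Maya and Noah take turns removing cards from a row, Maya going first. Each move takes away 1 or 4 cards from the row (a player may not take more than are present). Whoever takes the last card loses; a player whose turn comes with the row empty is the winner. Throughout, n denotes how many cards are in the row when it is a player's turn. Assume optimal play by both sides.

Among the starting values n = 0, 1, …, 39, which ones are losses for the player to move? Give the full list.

Work bottom-up. With no move the player to move wins. Otherwise the position is W if at least one move leads to an L position for the opponent, and L if every move leads to a W.
n=0: no move; the opponent has just taken the last card and therefore loses → W
n=1: only reaches 0(W), which is W → L
n=2: reaches L-position 1 → W
n=3: only reaches 2(W), which is W → L
n=4: reaches L-position 3 → W
n=5: reaches L-position 1 → W
n=6: only reaches 5(W), 2(W), all W → L
n=7: reaches L-position 6 → W
n=8: only reaches 7(W), 4(W), all W → L
n=9: reaches L-position 8 → W
n=10: reaches L-position 6 → W
n=11: only reaches 10(W), 7(W), all W → L
n=12: reaches L-position 11 → W
n=13: only reaches 12(W), 9(W), all W → L
n=14: reaches L-position 13 → W
n=15: reaches L-position 11 → W
n=16: only reaches 15(W), 12(W), all W → L
n=17: reaches L-position 16 → W
n=18: only reaches 17(W), 14(W), all W → L
n=19: reaches L-position 18 → W
n=20: reaches L-position 16 → W
n=21: only reaches 20(W), 17(W), all W → L
n=22: reaches L-position 21 → W
n=23: only reaches 22(W), 19(W), all W → L
n=24: reaches L-position 23 → W
n=25: reaches L-position 21 → W
n=26: only reaches 25(W), 22(W), all W → L
n=27: reaches L-position 26 → W
n=28: only reaches 27(W), 24(W), all W → L
n=29: reaches L-position 28 → W
n=30: reaches L-position 26 → W
n=31: only reaches 30(W), 27(W), all W → L
n=32: reaches L-position 31 → W
n=33: only reaches 32(W), 29(W), all W → L
n=34: reaches L-position 33 → W
n=35: reaches L-position 31 → W
n=36: only reaches 35(W), 32(W), all W → L
n=37: reaches L-position 36 → W
n=38: only reaches 37(W), 34(W), all W → L
n=39: reaches L-position 38 → W
The losing starting values of n are exactly the entries labelled L in this table (16 of them).

1, 3, 6, 8, 11, 13, 16, 18, 21, 23, 26, 28, 31, 33, 36, 38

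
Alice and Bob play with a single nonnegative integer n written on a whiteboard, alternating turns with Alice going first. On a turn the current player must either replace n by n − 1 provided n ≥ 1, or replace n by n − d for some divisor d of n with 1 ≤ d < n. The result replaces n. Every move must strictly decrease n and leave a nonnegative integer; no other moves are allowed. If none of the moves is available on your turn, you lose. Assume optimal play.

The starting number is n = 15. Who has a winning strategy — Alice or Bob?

Classify positions by backward induction: terminal positions (no move available) are L. From any other position, the mover wins iff some move reaches an L.
n=0: no move → L
n=1: can move to 0, which is L ⇒ W
n=2: the only move is to 1(W), a W ⇒ L
n=3: can move to 2, which is L ⇒ W
n=4: can move to 2, which is L ⇒ W
n=5: the only move is to 4(W), a W ⇒ L
n=6: can move to 5, which is L ⇒ W
n=7: the only move is to 6(W), a W ⇒ L
n=8: can move to 7, which is L ⇒ W
n=9: moves to 6(W), 8(W); every one is W ⇒ L
n=10: can move to 5, which is L ⇒ W
n=11: the only move is to 10(W), a W ⇒ L
n=12: can move to 9, which is L ⇒ W
n=13: the only move is to 12(W), a W ⇒ L
n=14: can move to 7, which is L ⇒ W
n=15: moves to 10(W), 12(W), 14(W); every one is W ⇒ L
Every move from 15 reaches a W position, so the mover loses.

Bob wins.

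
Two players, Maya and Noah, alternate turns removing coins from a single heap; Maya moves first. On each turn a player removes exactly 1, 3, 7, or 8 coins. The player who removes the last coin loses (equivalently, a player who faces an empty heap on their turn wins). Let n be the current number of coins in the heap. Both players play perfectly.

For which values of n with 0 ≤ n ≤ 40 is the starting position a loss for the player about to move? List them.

Use the standard recursion: the mover wins at a terminal position; elsewhere, the mover wins exactly when some move hands the opponent an L position.
n=0: no move; the opponent has just taken the last coin and therefore loses → W
n=1: →0(W) only, which is W, so L
n=2: →1(L), so W
n=3: →2(W), 0(W) — all W, so L
n=4: →3(L), so W
n=5: →4(W), 2(W) — all W, so L
n=6: →5(L), so W
n=7: →6(W), 4(W), 0(W) — all W, so L
n=8: →7(L), so W
n=9: →1(L), so W
n=10: →7(L), so W
n=11: →3(L), so W
n=12: →5(L), so W
n=13: →5(L), so W
n=14: →7(L), so W
n=15: →7(L), so W
n=16: →15(W), 13(W), 9(W), 8(W) — all W, so L
n=17: →16(L), so W
n=18: →17(W), 15(W), 11(W), 10(W) — all W, so L
n=19: →18(L), so W
n=20: →19(W), 17(W), 13(W), 12(W) — all W, so L
n=21: →20(L), so W
n=22: →21(W), 19(W), 15(W), 14(W) — all W, so L
n=23: →22(L), so W
n=24: →16(L), so W
n=25: →22(L), so W
n=26: →18(L), so W
n=27: →20(L), so W
n=28: →20(L), so W
n=29: →22(L), so W
n=30: →22(L), so W
n=31: →30(W), 28(W), 24(W), 23(W) — all W, so L
n=32: →31(L), so W
n=33: →32(W), 30(W), 26(W), 25(W) — all W, so L
n=34: →33(L), so W
n=35: →34(W), 32(W), 28(W), 27(W) — all W, so L
n=36: →35(L), so W
n=37: →36(W), 34(W), 30(W), 29(W) — all W, so L
n=38: →37(L), so W
n=39: →31(L), so W
n=40: →37(L), so W
Reading off the rows marked L gives the requested list; there are 12 such values of n.

1, 3, 5, 7, 16, 18, 20, 22, 31, 33, 35, 37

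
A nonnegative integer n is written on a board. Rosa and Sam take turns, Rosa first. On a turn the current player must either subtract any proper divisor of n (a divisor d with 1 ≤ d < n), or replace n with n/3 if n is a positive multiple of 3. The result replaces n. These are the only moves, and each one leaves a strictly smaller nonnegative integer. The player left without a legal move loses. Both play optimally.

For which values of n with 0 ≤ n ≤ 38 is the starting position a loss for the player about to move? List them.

Positions with no move are L. A position that does have a move is losing for the player to move precisely when every available move leads to a winning position for the opponent. Fill in the labels:
n=0: no move → L
n=1: no move → L
n=2: →1(L), so W
n=3: →1(L), so W
n=4: →2(W), 3(W) — all W, so L
n=5: →4(L), so W
n=6: →4(L), so W
n=7: →6(W) only, which is W, so L
n=8: →4(L), so W
n=9: →3(W), 6(W), 8(W) — all W, so L
n=10: →9(L), so W
n=11: →10(W) only, which is W, so L
n=12: →4(L), so W
n=13: →12(W) only, which is W, so L
n=14: →7(L), so W
n=15: →5(W), 10(W), 12(W), 14(W) — all W, so L
n=16: →15(L), so W
n=17: →16(W) only, which is W, so L
n=18: →9(L), so W
n=19: →18(W) only, which is W, so L
n=20: →15(L), so W
n=21: →7(L), so W
n=22: →11(L), so W
n=23: →22(W) only, which is W, so L
n=24: →23(L), so W
n=25: →20(W), 24(W) — all W, so L
n=26: →13(L), so W
n=27: →9(L), so W
n=28: →14(W), 21(W), 24(W), 26(W), 27(W) — all W, so L
n=29: →28(L), so W
n=30: →15(L), so W
n=31: →30(W) only, which is W, so L
n=32: →28(L), so W
n=33: →11(L), so W
n=34: →17(L), so W
n=35: →28(L), so W
n=36: →12(W), 18(W), 24(W), 27(W), 30(W), 32(W), 33(W), 34(W), 35(W) — all W, so L
n=37: →36(L), so W
n=38: →19(L), so W
The losing starting values of n are exactly the entries labelled L in this table (15 of them).

0, 1, 4, 7, 9, 11, 13, 15, 17, 19, 23, 25, 28, 31, 36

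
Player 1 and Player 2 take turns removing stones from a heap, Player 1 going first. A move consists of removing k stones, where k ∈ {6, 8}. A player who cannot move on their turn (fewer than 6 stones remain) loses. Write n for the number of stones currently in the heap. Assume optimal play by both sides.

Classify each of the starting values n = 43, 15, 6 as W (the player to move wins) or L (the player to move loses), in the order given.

Work bottom-up. With no move the player to move loses. Otherwise the position is W if at least one move leads to an L position for the opponent, and L if every move leads to a W.
n=0: no move → L
n=1: no move → L
n=2: no move → L
n=3: no move → L
n=4: no move → L
n=5: no move → L
n=6: reaches L-position 0 → W
n=7: reaches L-position 1 → W
n=8: reaches L-position 2 → W
n=9: reaches L-position 3 → W
n=10: reaches L-position 4 → W
n=11: reaches L-position 5 → W
n=12: reaches L-position 4 → W
n=13: reaches L-position 5 → W
n=14: only reaches 8(W), 6(W), all W → L
n=15: only reaches 9(W), 7(W), all W → L
n=16: only reaches 10(W), 8(W), all W → L
n=17: only reaches 11(W), 9(W), all W → L
n=18: only reaches 12(W), 10(W), all W → L
n=19: only reaches 13(W), 11(W), all W → L
n=20: reaches L-position 14 → W
n=21: reaches L-position 15 → W
n=22: reaches L-position 16 → W
n=23: reaches L-position 17 → W
n=24: reaches L-position 18 → W
n=25: reaches L-position 19 → W
n=26: reaches L-position 18 → W
n=27: reaches L-position 19 → W
n=28: only reaches 22(W), 20(W), all W → L
n=29: only reaches 23(W), 21(W), all W → L
n=30: only reaches 24(W), 22(W), all W → L
n=31: only reaches 25(W), 23(W), all W → L
n=32: only reaches 26(W), 24(W), all W → L
n=33: only reaches 27(W), 25(W), all W → L
n=34: reaches L-position 28 → W
n=35: reaches L-position 29 → W
n=36: reaches L-position 30 → W
n=37: reaches L-position 31 → W
n=38: reaches L-position 32 → W
n=39: reaches L-position 33 → W
n=40: reaches L-position 32 → W
n=41: reaches L-position 33 → W
n=42: only reaches 36(W), 34(W), all W → L
n=43: only reaches 37(W), 35(W), all W → L

43: L, 15: L, 6: W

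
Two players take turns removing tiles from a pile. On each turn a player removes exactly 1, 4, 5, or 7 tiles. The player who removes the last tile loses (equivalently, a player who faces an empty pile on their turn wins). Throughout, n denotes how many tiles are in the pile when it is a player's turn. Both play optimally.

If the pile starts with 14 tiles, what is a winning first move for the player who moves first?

Classify positions by backward induction: terminal positions (no move available) are W. From any other position, the mover wins iff some move reaches an L.
n=0: no move; the opponent has just taken the last tile and therefore loses → W
n=1: the only move is to 0(W), a W ⇒ L
n=2: can move to 1, which is L ⇒ W
n=3: the only move is to 2(W), a W ⇒ L
n=4: can move to 3, which is L ⇒ W
n=5: can move to 1, which is L ⇒ W
n=6: can move to 1, which is L ⇒ W
n=7: can move to 3, which is L ⇒ W
n=8: can move to 3, which is L ⇒ W
n=9: moves to 8(W), 5(W), 4(W), 2(W); every one is W ⇒ L
n=10: can move to 9, which is L ⇒ W
n=11: moves to 10(W), 7(W), 6(W), 4(W); every one is W ⇒ L
n=12: can move to 11, which is L ⇒ W
n=13: can move to 9, which is L ⇒ W
n=14: can move to 9, which is L ⇒ W
From 14, the L positions reachable in one move are: 9.

Remove 5, leaving 9.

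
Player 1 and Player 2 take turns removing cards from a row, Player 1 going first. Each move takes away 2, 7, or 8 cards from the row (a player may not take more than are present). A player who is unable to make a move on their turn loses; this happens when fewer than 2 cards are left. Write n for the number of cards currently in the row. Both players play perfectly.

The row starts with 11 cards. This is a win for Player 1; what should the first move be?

Remove 7, leaving 4.

Use the standard recursion: the mover loses at a terminal position; elsewhere, the mover wins exactly when some move hands the opponent an L position.
n=0: no move → L
n=1: no move → L
n=2: W (go to 0, an L position)
n=3: W (go to 1, an L position)
n=4: L (sole option 2(W) is W)
n=5: L (sole option 3(W) is W)
n=6: W (go to 4, an L position)
n=7: W (go to 5, an L position)
n=8: W (go to 1, an L position)
n=9: W (go to 1, an L position)
n=10: L (options 8(W), 3(W), 2(W) are all W)
n=11: W (go to 4, an L position)
From 11, the L positions reachable in one move are: 4.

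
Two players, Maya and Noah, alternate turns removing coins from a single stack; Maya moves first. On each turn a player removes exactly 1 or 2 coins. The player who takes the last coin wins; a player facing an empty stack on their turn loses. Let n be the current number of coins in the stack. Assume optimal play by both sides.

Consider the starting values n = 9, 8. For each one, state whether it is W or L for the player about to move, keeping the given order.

Label each position W (a win for the player to move) or L (a loss). A position with no legal move is L; any other position is W exactly when some move reaches an L, and L when every move reaches a W.
n=0: no move → L
n=1: can move to 0, which is L ⇒ W
n=2: can move to 0, which is L ⇒ W
n=3: moves to 2(W), 1(W); every one is W ⇒ L
n=4: can move to 3, which is L ⇒ W
n=5: can move to 3, which is L ⇒ W
n=6: moves to 5(W), 4(W); every one is W ⇒ L
n=7: can move to 6, which is L ⇒ W
n=8: can move to 6, which is L ⇒ W
n=9: moves to 8(W), 7(W); every one is W ⇒ L

9: L, 8: W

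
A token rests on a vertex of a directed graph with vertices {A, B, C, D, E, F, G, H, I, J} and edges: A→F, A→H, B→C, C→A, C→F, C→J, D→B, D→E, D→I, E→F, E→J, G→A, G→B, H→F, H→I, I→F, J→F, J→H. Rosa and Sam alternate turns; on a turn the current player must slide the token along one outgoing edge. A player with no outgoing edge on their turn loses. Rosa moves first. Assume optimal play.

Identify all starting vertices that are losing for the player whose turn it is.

B, F

Classify positions by backward induction: terminal positions (no move available) are L. From any other position, the mover wins iff some move reaches an L.
Every edge goes from a vertex to one that appears earlier in the order F, I, H, A, J, E, C, B, D, G, so processing vertices in that order labels each vertex after all of its successors.
F: no outgoing edge → L
I: reaches L-position F → W
H: reaches L-position F → W
A: reaches L-position F → W
J: reaches L-position F → W
E: reaches L-position F → W
C: reaches L-position F → W
B: only reaches C(W), which is W → L
D: reaches L-position B → W
G: reaches L-position B → W
Reading off the rows marked L gives the requested list; there are 2 such vertices.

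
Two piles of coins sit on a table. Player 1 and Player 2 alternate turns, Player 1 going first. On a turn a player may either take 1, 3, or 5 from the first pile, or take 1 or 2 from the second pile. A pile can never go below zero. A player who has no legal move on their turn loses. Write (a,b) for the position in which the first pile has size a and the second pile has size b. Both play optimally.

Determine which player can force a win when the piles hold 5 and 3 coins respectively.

Compute win/loss labels from the base case upward. A position with no move is L. Any other position is W if it can reach an L in one move, else L.
No move ever increases a pile, so every position that can arise here has a ≤ 5 and b ≤ 3; it is enough to label the cells with 0 ≤ a ≤ 5 and 0 ≤ b ≤ 3.
Every move lowers a or b (never raises either), so fill the grid row by row in increasing a, and left to right within a row: each cell's successors are then already labelled.
      b=0  b=1  b=2  b=3
a=0:    L    W    W    L
a=1:    W    L    W    W
a=2:    L    W    W    L
a=3:    W    L    W    W
a=4:    L    W    W    L
a=5:    W    L    W    W
Cells with no legal move (terminal, hence L): (0,0).
The remaining L cells, each justified by listing all of its moves:
(0,3): moves to (0,2)(W), (0,1)(W); every one is W ⇒ L
(1,1): moves to (0,1)(W), (1,0)(W); every one is W ⇒ L
(2,0): the only move is to (1,0)(W), a W ⇒ L
(2,3): moves to (1,3)(W), (2,2)(W), (2,1)(W); every one is W ⇒ L
(3,1): moves to (2,1)(W), (0,1)(W), (3,0)(W); every one is W ⇒ L
(4,0): moves to (3,0)(W), (1,0)(W); every one is W ⇒ L
(4,3): moves to (3,3)(W), (1,3)(W), (4,2)(W), (4,1)(W); every one is W ⇒ L
(5,1): moves to (4,1)(W), (2,1)(W), (0,1)(W), (5,0)(W); every one is W ⇒ L
Every other cell has at least one move into one of the L cells above, so it is W.
From (5,3) Player 1 can move to (4,3), reaching an L position.

Player 1 wins.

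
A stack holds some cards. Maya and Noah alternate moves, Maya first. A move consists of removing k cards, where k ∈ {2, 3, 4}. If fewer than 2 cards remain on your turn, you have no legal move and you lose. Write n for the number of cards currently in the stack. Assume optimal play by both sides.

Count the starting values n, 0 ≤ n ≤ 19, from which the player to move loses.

Classify positions by backward induction: terminal positions (no move available) are L. From any other position, the mover wins iff some move reaches an L.
n=0: no move → L
n=1: no move → L
n=2: can move to 0, which is L ⇒ W
n=3: can move to 1, which is L ⇒ W
n=4: can move to 1, which is L ⇒ W
n=5: can move to 1, which is L ⇒ W
n=6: moves to 4(W), 3(W), 2(W); every one is W ⇒ L
n=7: moves to 5(W), 4(W), 3(W); every one is W ⇒ L
n=8: can move to 6, which is L ⇒ W
n=9: can move to 7, which is L ⇒ W
n=10: can move to 7, which is L ⇒ W
n=11: can move to 7, which is L ⇒ W
n=12: moves to 10(W), 9(W), 8(W); every one is W ⇒ L
n=13: moves to 11(W), 10(W), 9(W); every one is W ⇒ L
n=14: can move to 12, which is L ⇒ W
n=15: can move to 13, which is L ⇒ W
n=16: can move to 13, which is L ⇒ W
n=17: can move to 13, which is L ⇒ W
n=18: moves to 16(W), 15(W), 14(W); every one is W ⇒ L
n=19: moves to 17(W), 16(W), 15(W); every one is W ⇒ L
L entries with 0 ≤ n ≤ 19: n = 0, 1, 6, 7, 12, 13, 18, 19; that makes 8.

8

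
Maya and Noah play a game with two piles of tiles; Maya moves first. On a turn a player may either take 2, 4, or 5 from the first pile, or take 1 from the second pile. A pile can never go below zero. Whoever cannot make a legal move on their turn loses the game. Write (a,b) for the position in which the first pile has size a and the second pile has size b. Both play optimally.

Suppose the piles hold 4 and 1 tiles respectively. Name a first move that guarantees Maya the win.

Move to (2,1).

Label each position W (a win for the player to move) or L (a loss). A position with no legal move is L; any other position is W exactly when some move reaches an L, and L when every move reaches a W.
No move ever increases a pile, so every position that can arise here has a ≤ 4 and b ≤ 1; it is enough to label the cells with 0 ≤ a ≤ 4 and 0 ≤ b ≤ 1.
Every move lowers a or b (never raises either), so fill the grid row by row in increasing a, and left to right within a row: each cell's successors are then already labelled.
      b=0  b=1
a=0:    L    W
a=1:    L    W
a=2:    W    L
a=3:    W    L
a=4:    W    W
Cells with no legal move (terminal, hence L): (0,0), (1,0).
The remaining L cells, each justified by listing all of its moves:
(2,1): only reaches (0,1)(W), (2,0)(W), all W → L
(3,1): only reaches (1,1)(W), (3,0)(W), all W → L
Every other cell has at least one move into one of the L cells above, so it is W.
From (4,1), the L positions reachable in one move are: (2,1).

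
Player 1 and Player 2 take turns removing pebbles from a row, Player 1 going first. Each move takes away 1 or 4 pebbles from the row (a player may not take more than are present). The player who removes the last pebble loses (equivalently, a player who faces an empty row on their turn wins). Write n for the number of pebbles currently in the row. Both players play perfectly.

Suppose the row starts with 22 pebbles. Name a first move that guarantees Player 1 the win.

Build the W/L table. Terminal = W. A non-terminal position is W if it has a move to some L; otherwise it is L.
n=0: no move; the opponent has just taken the last pebble and therefore loses → W
n=1: L (sole option 0(W) is W)
n=2: W (go to 1, an L position)
n=3: L (sole option 2(W) is W)
n=4: W (go to 3, an L position)
n=5: W (go to 1, an L position)
n=6: L (options 5(W), 2(W) are all W)
n=7: W (go to 6, an L position)
n=8: L (options 7(W), 4(W) are all W)
n=9: W (go to 8, an L position)
n=10: W (go to 6, an L position)
n=11: L (options 10(W), 7(W) are all W)
n=12: W (go to 11, an L position)
n=13: L (options 12(W), 9(W) are all W)
n=14: W (go to 13, an L position)
n=15: W (go to 11, an L position)
n=16: L (options 15(W), 12(W) are all W)
n=17: W (go to 16, an L position)
n=18: L (options 17(W), 14(W) are all W)
n=19: W (go to 18, an L position)
n=20: W (go to 16, an L position)
n=21: L (options 20(W), 17(W) are all W)
n=22: W (go to 21, an L position)
From 22, the L positions reachable in one move are: 21, 18. Any move reaching one of these is winning.

Remove 1, leaving 21.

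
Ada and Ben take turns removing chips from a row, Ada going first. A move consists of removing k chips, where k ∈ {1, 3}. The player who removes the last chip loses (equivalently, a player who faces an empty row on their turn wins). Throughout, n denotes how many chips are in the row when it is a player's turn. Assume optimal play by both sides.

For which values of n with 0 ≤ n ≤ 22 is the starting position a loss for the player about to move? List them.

Work bottom-up. With no move the player to move wins. Otherwise the position is W if at least one move leads to an L position for the opponent, and L if every move leads to a W.
n=0: no move; the opponent has just taken the last chip and therefore loses → W
n=1: →0(W) only, which is W, so L
n=2: →1(L), so W
n=3: →2(W), 0(W) — all W, so L
n=4: →3(L), so W
n=5: →4(W), 2(W) — all W, so L
n=6: →5(L), so W
n=7: →6(W), 4(W) — all W, so L
n=8: →7(L), so W
n=9: →8(W), 6(W) — all W, so L
n=10: →9(L), so W
n=11: →10(W), 8(W) — all W, so L
n=12: →11(L), so W
n=13: →12(W), 10(W) — all W, so L
n=14: →13(L), so W
n=15: →14(W), 12(W) — all W, so L
n=16: →15(L), so W
n=17: →16(W), 14(W) — all W, so L
n=18: →17(L), so W
n=19: →18(W), 16(W) — all W, so L
n=20: →19(L), so W
n=21: →20(W), 18(W) — all W, so L
n=22: →21(L), so W
The losing starting values of n are exactly the entries labelled L in this table (11 of them).

1, 3, 5, 7, 9, 11, 13, 15, 17, 19, 21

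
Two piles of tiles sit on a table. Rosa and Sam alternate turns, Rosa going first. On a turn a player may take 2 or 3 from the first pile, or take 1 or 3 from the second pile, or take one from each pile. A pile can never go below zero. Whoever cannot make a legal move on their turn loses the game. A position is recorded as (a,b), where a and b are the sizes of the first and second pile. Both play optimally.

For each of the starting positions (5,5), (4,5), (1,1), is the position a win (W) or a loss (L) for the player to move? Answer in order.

Compute win/loss labels from the base case upward. A position with no move is L. Any other position is W if it can reach an L in one move, else L.
No move ever increases a pile, so every position that can arise here has a ≤ 5 and b ≤ 5; it is enough to label the cells with 0 ≤ a ≤ 5 and 0 ≤ b ≤ 5.
Every move lowers a or b (never raises either), so fill the grid row by row in increasing a, and left to right within a row: each cell's successors are then already labelled.
      b=0  b=1  b=2  b=3  b=4  b=5
a=0:    L    W    L    W    L    W
a=1:    L    W    L    W    L    W
a=2:    W    W    W    W    W    W
a=3:    W    L    W    L    W    L
a=4:    W    L    W    L    W    L
a=5:    L    W    W    W    W    W
Cells with no legal move (terminal, hence L): (0,0), (1,0).
The remaining L cells, each justified by listing all of its moves:
(0,2): only reaches (0,1)(W), which is W → L
(0,4): only reaches (0,3)(W), (0,1)(W), all W → L
(1,2): only reaches (1,1)(W), (0,1)(W), all W → L
(1,4): only reaches (1,3)(W), (1,1)(W), (0,3)(W), all W → L
(3,1): only reaches (1,1)(W), (0,1)(W), (3,0)(W), (2,0)(W), all W → L
(3,3): only reaches (1,3)(W), (0,3)(W), (3,2)(W), (3,0)(W), (2,2)(W), all W → L
(3,5): only reaches (1,5)(W), (0,5)(W), (3,4)(W), (3,2)(W), (2,4)(W), all W → L
(4,1): only reaches (2,1)(W), (1,1)(W), (4,0)(W), (3,0)(W), all W → L
(4,3): only reaches (2,3)(W), (1,3)(W), (4,2)(W), (4,0)(W), (3,2)(W), all W → L
(4,5): only reaches (2,5)(W), (1,5)(W), (4,4)(W), (4,2)(W), (3,4)(W), all W → L
(5,0): only reaches (3,0)(W), (2,0)(W), all W → L
Every other cell has at least one move into one of the L cells above, so it is W.
(5,5): the move to (3,5) reaches an L cell, so W
(4,5): one of the L cells justified above, so L
(1,1): the move to (1,0) reaches an L cell, so W

(5,5): W, (4,5): L, (1,1): W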